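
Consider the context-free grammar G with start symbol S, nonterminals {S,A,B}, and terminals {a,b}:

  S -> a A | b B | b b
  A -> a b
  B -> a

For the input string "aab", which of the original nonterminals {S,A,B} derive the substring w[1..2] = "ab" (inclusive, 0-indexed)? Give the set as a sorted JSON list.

Convert to CNF:
  S -> T0 A | T1 B | T1 T1
  A -> T0 T1
  B -> a
  T0 -> a
  T1 -> b

CYK table (by increasing span) — only the sub-triangle for w[1..2]:
  [1..1]={B,T0}  "a"  orig:{B}
  [2..2]={T1}  "b"  orig:{}
  [1..2]={A}  "ab"

Original NTs in T[1,2] deriving "ab": ["A"]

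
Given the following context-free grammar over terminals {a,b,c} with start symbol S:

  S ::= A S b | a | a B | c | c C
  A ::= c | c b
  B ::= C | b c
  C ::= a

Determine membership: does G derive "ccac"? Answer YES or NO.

CNF form of G:
  S -> A X3 | T0 C | T2 B | a | c
  A -> T0 T1 | c
  B -> T1 T0 | a
  C -> a
  T0 -> c
  T1 -> b
  T2 -> a
  X3 -> S T1

CYK fill:
  cell(0,0) c: {A,S,T0}  orig:{A,S}
  cell(1,1) c: {A,S,T0}  orig:{A,S}
  cell(2,2) a: {B,C,S,T2}  orig:{B,C,S}
  cell(3,3) c: {A,S,T0}  orig:{A,S}
  cell(0,1) cc: ∅
  cell(1,2) ca: {S}
  cell(2,3) ac: ∅
  cell(0,2) cca: ∅
  cell(1,3) cac: ∅
  cell(0,3) ccac: ∅

S ∉ T[0,3] ⇒ NO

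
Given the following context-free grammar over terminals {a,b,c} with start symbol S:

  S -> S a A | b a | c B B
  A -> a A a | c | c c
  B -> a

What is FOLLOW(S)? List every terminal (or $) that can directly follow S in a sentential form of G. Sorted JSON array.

FIRST sets, iterate to fixpoint:
iter 1:
  A via A→a A a: +{a}
  A via A→c: +{c}
  B via B→a: +{a}
  S via S→b a: +{b}
  S via S→c B B: +{c}
  FIRST[S]={b,c}  FIRST[A]={a,c}  FIRST[B]={a}
iter 2: done
  FIRST[S]={b,c}  FIRST[A]={a,c}  FIRST[B]={a}

FOLLOW iteration:
FOLLOW(S) := {$}
[1]
  A→a A a: FOLLOW(A) ⊇ FIRST(a) = {a}; new: +{a}
  S→S a A: FOLLOW(S) ⊇ FIRST(a) = {a}; new: +{a}
  S→S a A: FOLLOW(A) ⊇ FOLLOW(S) ⊇ {$,a}; new: +{$}
  S→c B B: FOLLOW(B) ⊇ FIRST(B) = {a}; new: +{a}
  S→c B B: FOLLOW(B) ⊇ FOLLOW(S) ⊇ {$,a}; new: +{$}
  S: {$,a}  A: {$,a}  B: {$,a}
[2] done
  S: {$,a}  A: {$,a}  B: {$,a}

FOLLOW(S) = ["$", "a"]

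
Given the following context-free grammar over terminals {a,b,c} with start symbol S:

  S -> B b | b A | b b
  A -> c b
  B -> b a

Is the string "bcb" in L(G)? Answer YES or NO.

Convert to CNF:
  S -> B T1 | T1 A | T1 T1
  A -> T0 T1
  B -> T1 T2
  T0 -> c
  T1 -> b
  T2 -> a

Fill CYK table bottom-up:
  cell(0,0) b: {T1}  orig:{}
  cell(1,1) c: {T0}  orig:{}
  cell(2,2) b: {T1}  orig:{}
  cell(0,1) bc: ∅
  cell(1,2) cb: {A}
  cell(0,2) bcb: {S}

S ∈ T[0,2] ⇒ YES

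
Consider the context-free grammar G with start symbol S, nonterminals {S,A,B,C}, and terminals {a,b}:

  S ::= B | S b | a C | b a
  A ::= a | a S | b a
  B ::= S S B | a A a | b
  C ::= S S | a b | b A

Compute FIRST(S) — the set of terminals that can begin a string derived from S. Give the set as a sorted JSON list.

FIRST iteration:
pass 1:
  A via A→a: +{a}
  A via A→b a: +{b}
  B via B→a A a: +{a}
  B via B→b: +{b}
  C via C→a b: +{a}
  C via C→b A: +{b}
  S via S→B: +{a,b}
  FIRST(S)={a,b}  FIRST(A)={a,b}  FIRST(B)={a,b}  FIRST(C)={a,b}
pass 2: (no change)
  FIRST(S)={a,b}  FIRST(A)={a,b}  FIRST(B)={a,b}  FIRST(C)={a,b}

FIRST(S) = ["a", "b"]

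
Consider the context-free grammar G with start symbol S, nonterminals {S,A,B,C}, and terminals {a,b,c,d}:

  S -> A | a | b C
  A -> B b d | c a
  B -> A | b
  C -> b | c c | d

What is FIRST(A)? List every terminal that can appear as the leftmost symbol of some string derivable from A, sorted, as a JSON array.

FIRST iteration:
iter 1:
  A via A→c a: +{c}
  B via B→A: +{c}
  B via B→b: +{b}
  C via C→b: +{b}
  C via C→c c: +{c}
  C via C→d: +{d}
  S via S→A: +{c}
  S via S→a: +{a}
  S via S→b C: +{b}
  FIRST[S]={a,b,c}  FIRST[A]={c}  FIRST[B]={b,c}  FIRST[C]={b,c,d}
iter 2:
  A via A→B b d: +{b}
  FIRST[S]={a,b,c}  FIRST[A]={b,c}  FIRST[B]={b,c}  FIRST[C]={b,c,d}
iter 3: done
  FIRST[S]={a,b,c}  FIRST[A]={b,c}  FIRST[B]={b,c}  FIRST[C]={b,c,d}

FIRST(A) = ["b", "c"]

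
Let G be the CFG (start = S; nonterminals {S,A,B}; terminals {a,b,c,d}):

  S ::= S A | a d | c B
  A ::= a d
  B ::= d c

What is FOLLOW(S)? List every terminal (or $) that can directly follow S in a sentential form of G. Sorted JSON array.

FIRST sets, iterate to fixpoint:
round 1:
  A via A→a d: +{a}
  B via B→d c: +{d}
  S via S→a d: +{a}
  S via S→c B: +{c}
  FIRST[S]={a,c}  FIRST[A]={a}  FIRST[B]={d}
round 2: (stable)
  FIRST[S]={a,c}  FIRST[A]={a}  FIRST[B]={d}

FOLLOW iteration:
seed FOLLOW(S) with $
iter 1:
  S→S A: FOLLOW(S) ⊇ FIRST(A) = {a}; new: +{a}
  S→S A: FOLLOW(A) ⊇ FOLLOW(S) ⊇ {$,a}; new: +{$,a}
  S→c B: FOLLOW(B) ⊇ FOLLOW(S) ⊇ {$,a}; new: +{$,a}
  FOLLOW(S)={$,a}  FOLLOW(A)={$,a}  FOLLOW(B)={$,a}
iter 2: — fixpoint
  FOLLOW(S)={$,a}  FOLLOW(A)={$,a}  FOLLOW(B)={$,a}

FOLLOW(S) = ["$", "a"]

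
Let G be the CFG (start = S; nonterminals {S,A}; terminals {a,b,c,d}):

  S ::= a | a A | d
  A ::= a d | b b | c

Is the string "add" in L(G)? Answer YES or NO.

Convert to CNF:
  S -> T0 A | a | d
  A -> T0 T1 | T2 T2 | c
  T0 -> a
  T1 -> d
  T2 -> b

CYK table (by increasing span):
  cell(0,0) a: {S,T0}  orig:{S}
  cell(1,1) d: {S,T1}  orig:{S}
  cell(2,2) d: {S,T1}  orig:{S}
  cell(0,1) ad: {A}
  cell(1,2) dd: ∅
  cell(0,2) add: ∅

S ∉ T[0,2] ⇒ NO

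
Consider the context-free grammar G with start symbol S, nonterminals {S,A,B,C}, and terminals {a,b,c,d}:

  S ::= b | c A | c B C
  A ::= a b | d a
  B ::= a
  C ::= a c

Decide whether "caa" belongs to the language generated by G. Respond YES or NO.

Convert to CNF:
  S -> T3 A | T3 X4 | b
  A -> T0 T1 | T2 T0
  B -> a
  C -> T0 T3
  T0 -> a
  T1 -> b
  T2 -> d
  T3 -> c
  X4 -> B C

Fill CYK table bottom-up:
  cell(0,0) c: {T3}  orig:{}
  cell(1,1) a: {B,T0}  orig:{B}
  cell(2,2) a: {B,T0}  orig:{B}
  cell(0,1) ca: ∅
  cell(1,2) aa: ∅
  cell(0,2) caa: ∅

S ∉ T[0,2] ⇒ NO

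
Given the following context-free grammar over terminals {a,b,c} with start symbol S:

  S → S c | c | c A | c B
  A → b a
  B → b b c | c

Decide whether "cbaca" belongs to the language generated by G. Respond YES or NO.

CNF form of G:
  S -> S T2 | T2 A | T2 B | c
  A -> T0 T1
  B -> T0 X3 | c
  T0 -> b
  T1 -> a
  T2 -> c
  X3 -> T0 T2

CYK fill:
  cell(0,0) c: {B,S,T2}  orig:{B,S}
  cell(1,1) b: {T0}  orig:{}
  cell(2,2) a: {T1}  orig:{}
  cell(3,3) c: {B,S,T2}  orig:{B,S}
  cell(4,4) a: {T1}  orig:{}
  cell(0,1) cb: ∅
  cell(1,2) ba: {A}
  cell(2,3) ac: ∅
  cell(3,4) ca: ∅
  cell(0,2) cba: {S}
  cell(1,3) bac: ∅
  cell(2,4) aca: ∅
  cell(0,3) cbac: {S}
  cell(1,4) baca: ∅
  cell(0,4) cbaca: ∅

S ∉ T[0,4] ⇒ NO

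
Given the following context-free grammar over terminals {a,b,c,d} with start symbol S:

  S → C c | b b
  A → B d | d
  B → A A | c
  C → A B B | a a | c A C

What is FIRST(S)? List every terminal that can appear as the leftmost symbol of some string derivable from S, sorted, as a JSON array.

FIRST iteration:
[1]
  A via A→d: +{d}
  B via B→A A: +{d}
  B via B→c: +{c}
  C via C→A B B: +{d}
  C via C→a a: +{a}
  C via C→c A C: +{c}
  S via S→C c: +{a,c,d}
  S via S→b b: +{b}
  S: {a,b,c,d}  A: {d}  B: {c,d}  C: {a,c,d}
[2]
  A via A→B d: +{c}
  S: {a,b,c,d}  A: {c,d}  B: {c,d}  C: {a,c,d}
[3] (no change)
  S: {a,b,c,d}  A: {c,d}  B: {c,d}  C: {a,c,d}

FIRST(S) = ["a", "b", "c", "d"]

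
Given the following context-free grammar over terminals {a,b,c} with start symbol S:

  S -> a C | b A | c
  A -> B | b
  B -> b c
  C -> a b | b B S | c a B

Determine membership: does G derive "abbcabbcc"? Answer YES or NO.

Convert to CNF:
  S -> T0 A | T2 C | c
  A -> T0 T1 | b
  B -> T0 T1
  C -> T0 X3 | T1 X4 | T2 T0
  T0 -> b
  T1 -> c
  T2 -> a
  X3 -> B S
  X4 -> T2 B

CYK fill:
  [0..0]={T2}  "a"  orig:{}
  [1..1]={A,T0}  "b"  orig:{A}
  [2..2]={A,T0}  "b"  orig:{A}
  [3..3]={S,T1}  "c"  orig:{S}
  [4..4]={T2}  "a"  orig:{}
  [5..5]={A,T0}  "b"  orig:{A}
  [6..6]={A,T0}  "b"  orig:{A}
  [7..7]={S,T1}  "c"  orig:{S}
  [8..8]={S,T1}  "c"  orig:{S}
  [0..1]={C}  "ab"
  [1..2]={S}  "bb"
  [2..3]={A,B}  "bc"
  [3..4]=∅  "ca"
  [4..5]={C}  "ab"
  [5..6]={S}  "bb"
  [6..7]={A,B}  "bc"
  [7..8]=∅  "cc"
  [0..2]=∅  "abb"
  [1..3]={S}  "bbc"
  [2..4]=∅  "bca"
  [3..5]=∅  "cab"
  [4..6]=∅  "abb"
  [5..7]={S}  "bbc"
  [6..8]={X3}  "bcc"  orig:{}
  [0..3]=∅  "abbc"
  [1..4]=∅  "bbca"
  [2..5]=∅  "bcab"
  [3..6]=∅  "cabb"
  [4..7]=∅  "abbc"
  [5..8]={C}  "bbcc"
  [0..4]=∅  "abbca"
  [1..5]=∅  "bbcab"
  [2..6]=∅  "bcabb"
  [3..7]=∅  "cabbc"
  [4..8]={S}  "abbcc"
  [0..5]=∅  "abbcab"
  [1..6]=∅  "bbcabb"
  [2..7]=∅  "bcabbc"
  [3..8]=∅  "cabbcc"
  [0..6]=∅  "abbcabb"
  [1..7]=∅  "bbcabbc"
  [2..8]={X3}  "bcabbcc"  orig:{}
  [0..7]=∅  "abbcabbc"
  [1..8]={C}  "bbcabbcc"
  [0..8]={S}  "abbcabbcc"

S ∈ T[0,8] ⇒ YES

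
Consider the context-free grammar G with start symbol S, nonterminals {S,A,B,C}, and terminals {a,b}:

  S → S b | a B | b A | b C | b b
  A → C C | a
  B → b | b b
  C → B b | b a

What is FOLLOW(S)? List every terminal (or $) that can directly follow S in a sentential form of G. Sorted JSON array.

FIRST iteration:
[1]
  A via A→a: +{a}
  B via B→b: +{b}
  C via C→B b: +{b}
  S via S→a B: +{a}
  S via S→b A: +{b}
  FIRST(S)={a,b}  FIRST(A)={a}  FIRST(B)={b}  FIRST(C)={b}
[2]
  A via A→C C: +{b}
  FIRST(S)={a,b}  FIRST(A)={a,b}  FIRST(B)={b}  FIRST(C)={b}
[3] done
  FIRST(S)={a,b}  FIRST(A)={a,b}  FIRST(B)={b}  FIRST(C)={b}

FOLLOW iteration:
FOLLOW(S) := {$}
iter 1:
  A→C C: FOLLOW(C) ⊇ FIRST(C) = {b}; new: +{b}
  C→B b: FOLLOW(B) ⊇ FIRST(b) = {b}; new: +{b}
  S→S b: FOLLOW(S) ⊇ FIRST(b) = {b}; new: +{b}
  S→a B: FOLLOW(B) ⊇ FOLLOW(S) ⊇ {$,b}; new: +{$}
  S→b A: FOLLOW(A) ⊇ FOLLOW(S) ⊇ {$,b}; new: +{$,b}
  S→b C: FOLLOW(C) ⊇ FOLLOW(S) ⊇ {$,b}; new: +{$}
  S: {$,b}  A: {$,b}  B: {$,b}  C: {$,b}
iter 2: (stable)
  S: {$,b}  A: {$,b}  B: {$,b}  C: {$,b}

FOLLOW(S) = ["$", "b"]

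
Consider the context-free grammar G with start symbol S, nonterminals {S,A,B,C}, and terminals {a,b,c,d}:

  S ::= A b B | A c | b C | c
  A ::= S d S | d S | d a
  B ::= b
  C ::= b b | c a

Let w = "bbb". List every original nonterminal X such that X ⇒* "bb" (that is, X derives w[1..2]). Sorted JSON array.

Convert to CNF:
  S -> A T3 | A X5 | T2 C | c
  A -> S X4 | T0 S | T0 T1
  B -> b
  C -> T2 T2 | T3 T1
  T0 -> d
  T1 -> a
  T2 -> b
  T3 -> c
  X4 -> T0 S
  X5 -> T2 B

Fill CYK table bottom-up (cells [i..j] with 1 ≤ i ≤ j ≤ 2 only):
  [1..1]={B,T2}  "b"  orig:{B}
  [2..2]={B,T2}  "b"  orig:{B}
  [1..2]={C,X5}  "bb"  orig:{C}

Original NTs in T[1,2] deriving "bb": ["C"]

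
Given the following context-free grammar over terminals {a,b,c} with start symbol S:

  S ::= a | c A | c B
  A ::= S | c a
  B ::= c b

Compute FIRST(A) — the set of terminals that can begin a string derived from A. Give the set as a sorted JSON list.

FIRST sets, iterate to fixpoint:
round 1:
  A via A→c a: +{c}
  B via B→c b: +{c}
  S via S→a: +{a}
  S via S→c A: +{c}
  FIRST[S]={a,c}  FIRST[A]={c}  FIRST[B]={c}
round 2:
  A via A→S: +{a}
  FIRST[S]={a,c}  FIRST[A]={a,c}  FIRST[B]={c}
round 3: (no change)
  FIRST[S]={a,c}  FIRST[A]={a,c}  FIRST[B]={c}

FIRST(A) = ["a", "c"]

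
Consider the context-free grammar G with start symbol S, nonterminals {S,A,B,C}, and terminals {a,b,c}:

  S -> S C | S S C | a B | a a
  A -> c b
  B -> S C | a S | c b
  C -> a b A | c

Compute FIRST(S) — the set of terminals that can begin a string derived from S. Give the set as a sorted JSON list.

Compute FIRST by fixpoint:
iter 1:
  A via A→c b: +{c}
  B via B→a S: +{a}
  B via B→c b: +{c}
  C via C→a b A: +{a}
  C via C→c: +{c}
  S via S→a B: +{a}
  FIRST[S]={a}  FIRST[A]={c}  FIRST[B]={a,c}  FIRST[C]={a,c}
iter 2: (stable)
  FIRST[S]={a}  FIRST[A]={c}  FIRST[B]={a,c}  FIRST[C]={a,c}

FIRST(S) = ["a"]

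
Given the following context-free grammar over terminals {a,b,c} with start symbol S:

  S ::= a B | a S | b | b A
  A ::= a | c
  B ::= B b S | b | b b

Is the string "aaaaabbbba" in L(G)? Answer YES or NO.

Convert to CNF:
  S -> T0 A | T1 B | T1 S | b
  A -> a | c
  B -> B X2 | T0 T0 | b
  T0 -> b
  T1 -> a
  X2 -> T0 S

Fill CYK table bottom-up:
  [0..0]={A,T1}  "a"  orig:{A}
  [1..1]={A,T1}  "a"  orig:{A}
  [2..2]={A,T1}  "a"  orig:{A}
  [3..3]={A,T1}  "a"  orig:{A}
  [4..4]={A,T1}  "a"  orig:{A}
  [5..5]={B,S,T0}  "b"  orig:{B,S}
  [6..6]={B,S,T0}  "b"  orig:{B,S}
  [7..7]={B,S,T0}  "b"  orig:{B,S}
  [8..8]={B,S,T0}  "b"  orig:{B,S}
  [9..9]={A,T1}  "a"  orig:{A}
  [0..1]=∅  "aa"
  [1..2]=∅  "aa"
  [2..3]=∅  "aa"
  [3..4]=∅  "aa"
  [4..5]={S}  "ab"
  [5..6]={B,X2}  "bb"  orig:{B}
  [6..7]={B,X2}  "bb"  orig:{B}
  [7..8]={B,X2}  "bb"  orig:{B}
  [8..9]={S}  "ba"
  [0..2]=∅  "aaa"
  [1..3]=∅  "aaa"
  [2..4]=∅  "aaa"
  [3..5]={S}  "aab"
  [4..6]={S}  "abb"
  [5..7]={B}  "bbb"
  [6..8]={B}  "bbb"
  [7..9]={X2}  "bba"  orig:{}
  [0..3]=∅  "aaaa"
  [1..4]=∅  "aaaa"
  [2..5]={S}  "aaab"
  [3..6]={S}  "aabb"
  [4..7]={S}  "abbb"
  [5..8]={B}  "bbbb"
  [6..9]={B}  "bbba"
  [0..4]=∅  "aaaaa"
  [1..5]={S}  "aaaab"
  [2..6]={S}  "aaabb"
  [3..7]={S}  "aabbb"
  [4..8]={S}  "abbbb"
  [5..9]={B}  "bbbba"
  [0..5]={S}  "aaaaab"
  [1..6]={S}  "aaaabb"
  [2..7]={S}  "aaabbb"
  [3..8]={S}  "aabbbb"
  [4..9]={S}  "abbbba"
  [0..6]={S}  "aaaaabb"
  [1..7]={S}  "aaaabbb"
  [2..8]={S}  "aaabbbb"
  [3..9]={S}  "aabbbba"
  [0..7]={S}  "aaaaabbb"
  [1..8]={S}  "aaaabbbb"
  [2..9]={S}  "aaabbbba"
  [0..8]={S}  "aaaaabbbb"
  [1..9]={S}  "aaaabbbba"
  [0..9]={S}  "aaaaabbbba"

S ∈ T[0,9] ⇒ YES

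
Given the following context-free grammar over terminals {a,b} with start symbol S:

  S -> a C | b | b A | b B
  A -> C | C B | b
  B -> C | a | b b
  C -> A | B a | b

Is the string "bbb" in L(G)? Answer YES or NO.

CNF form of G:
  S -> T0 C | T1 A | T1 B | b
  A -> B T0 | C B | b
  B -> B T0 | C B | T1 T1 | a | b
  C -> B T0 | C B | b
  T0 -> a
  T1 -> b

CYK fill:
  T[0,0] 'b' = {A,B,C,S,T1}  orig:{A,B,C,S}
  T[1,1] 'b' = {A,B,C,S,T1}  orig:{A,B,C,S}
  T[2,2] 'b' = {A,B,C,S,T1}  orig:{A,B,C,S}
  T[0,1] 'bb' = {A,B,C,S}
  T[1,2] 'bb' = {A,B,C,S}
  T[0,2] 'bbb' = {A,B,C,S}

S ∈ T[0,2] ⇒ YES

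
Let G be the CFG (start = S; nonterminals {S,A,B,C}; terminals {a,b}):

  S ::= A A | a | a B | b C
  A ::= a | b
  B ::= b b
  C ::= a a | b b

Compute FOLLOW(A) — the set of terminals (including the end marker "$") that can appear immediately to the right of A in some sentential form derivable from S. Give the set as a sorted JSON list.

Compute FIRST by fixpoint:
[1]
  A via A→a: +{a}
  A via A→b: +{b}
  B via B→b b: +{b}
  C via C→a a: +{a}
  C via C→b b: +{b}
  S via S→A A: +{a,b}
  S: {a,b}  A: {a,b}  B: {b}  C: {a,b}
[2] (no change)
  S: {a,b}  A: {a,b}  B: {b}  C: {a,b}

FOLLOW iteration:
FOLLOW(S) := {$}
[1]
  S→A A: FOLLOW(A) ⊇ FIRST(A) = {a,b}; new: +{a,b}
  S→A A: FOLLOW(A) ⊇ FOLLOW(S) ⊇ {$}; new: +{$}
  S→a B: FOLLOW(B) ⊇ FOLLOW(S) ⊇ {$}; new: +{$}
  S→b C: FOLLOW(C) ⊇ FOLLOW(S) ⊇ {$}; new: +{$}
  FOLLOW[S]={$}  FOLLOW[A]={$,a,b}  FOLLOW[B]={$}  FOLLOW[C]={$}
[2] (stable)
  FOLLOW[S]={$}  FOLLOW[A]={$,a,b}  FOLLOW[B]={$}  FOLLOW[C]={$}

FOLLOW(A) = ["$", "a", "b"]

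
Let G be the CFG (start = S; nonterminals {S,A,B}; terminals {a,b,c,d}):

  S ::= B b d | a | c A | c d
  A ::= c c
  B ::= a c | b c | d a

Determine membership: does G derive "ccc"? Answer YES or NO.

Convert to CNF:
  S -> B X4 | T0 A | T0 T3 | a
  A -> T0 T0
  B -> T1 T0 | T2 T0 | T3 T1
  T0 -> c
  T1 -> a
  T2 -> b
  T3 -> d
  X4 -> T2 T3

Fill CYK table bottom-up:
  T[0,0] 'c' = {T0}  orig:{}
  T[1,1] 'c' = {T0}  orig:{}
  T[2,2] 'c' = {T0}  orig:{}
  T[0,1] 'cc' = {A}
  T[1,2] 'cc' = {A}
  T[0,2] 'ccc' = {S}

S ∈ T[0,2] ⇒ YES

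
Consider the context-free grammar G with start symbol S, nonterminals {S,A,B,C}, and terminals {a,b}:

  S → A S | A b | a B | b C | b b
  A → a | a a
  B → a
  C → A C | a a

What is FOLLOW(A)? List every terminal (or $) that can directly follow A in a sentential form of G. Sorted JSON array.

FIRST iteration:
round 1:
  A via A→a: +{a}
  B via B→a: +{a}
  C via C→A C: +{a}
  S via S→A S: +{a}
  S via S→b C: +{b}
  FIRST[S]={a,b}  FIRST[A]={a}  FIRST[B]={a}  FIRST[C]={a}
round 2: (stable)
  FIRST[S]={a,b}  FIRST[A]={a}  FIRST[B]={a}  FIRST[C]={a}

FOLLOW sets:
initialize: $ ∈ FOLLOW(S)
iter 1:
  C→A C: FOLLOW(A) ⊇ FIRST(C) = {a}; new: +{a}
  S→A S: FOLLOW(A) ⊇ FIRST(S) = {a,b}; new: +{b}
  S→a B: FOLLOW(B) ⊇ FOLLOW(S) ⊇ {$}; new: +{$}
  S→b C: FOLLOW(C) ⊇ FOLLOW(S) ⊇ {$}; new: +{$}
  FOLLOW(S)={$}  FOLLOW(A)={a,b}  FOLLOW(B)={$}  FOLLOW(C)={$}
iter 2: — fixpoint
  FOLLOW(S)={$}  FOLLOW(A)={a,b}  FOLLOW(B)={$}  FOLLOW(C)={$}

FOLLOW(A) = ["a", "b"]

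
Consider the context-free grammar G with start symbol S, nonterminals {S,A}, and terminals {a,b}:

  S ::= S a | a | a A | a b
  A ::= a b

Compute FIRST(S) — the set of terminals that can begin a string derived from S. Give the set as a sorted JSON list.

Compute FIRST by fixpoint:
pass 1:
  A via A→a b: +{a}
  S via S→a: +{a}
  FIRST(S)={a}  FIRST(A)={a}
pass 2: (stable)
  FIRST(S)={a}  FIRST(A)={a}

FIRST(S) = ["a"]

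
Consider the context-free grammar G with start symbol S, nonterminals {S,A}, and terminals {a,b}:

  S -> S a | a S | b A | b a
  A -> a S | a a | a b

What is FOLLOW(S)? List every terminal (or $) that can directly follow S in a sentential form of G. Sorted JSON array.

FIRST sets, iterate to fixpoint:
[1]
  A via A→a S: +{a}
  S via S→a S: +{a}
  S via S→b A: +{b}
  FIRST(S)={a,b}  FIRST(A)={a}
[2] (no change)
  FIRST(S)={a,b}  FIRST(A)={a}

Compute FOLLOW by fixpoint:
FOLLOW(S) := {$}
iter 1:
  S→S a: FOLLOW(S) ⊇ FIRST(a) = {a}; new: +{a}
  S→b A: FOLLOW(A) ⊇ FOLLOW(S) ⊇ {$,a}; new: +{$,a}
  FOLLOW[S]={$,a}  FOLLOW[A]={$,a}
iter 2: — fixpoint
  FOLLOW[S]={$,a}  FOLLOW[A]={$,a}

FOLLOW(S) = ["$", "a"]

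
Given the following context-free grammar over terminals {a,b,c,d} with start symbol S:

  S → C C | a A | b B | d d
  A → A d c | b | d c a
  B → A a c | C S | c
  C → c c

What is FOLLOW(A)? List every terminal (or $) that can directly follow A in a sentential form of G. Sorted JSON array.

Compute FIRST by fixpoint:
round 1:
  A via A→b: +{b}
  A via A→d c a: +{d}
  B via B→A a c: +{b,d}
  B via B→c: +{c}
  C via C→c c: +{c}
  S via S→C C: +{c}
  S via S→a A: +{a}
  S via S→b B: +{b}
  S via S→d d: +{d}
  FIRST[S]={a,b,c,d}  FIRST[A]={b,d}  FIRST[B]={b,c,d}  FIRST[C]={c}
round 2: (no change)
  FIRST[S]={a,b,c,d}  FIRST[A]={b,d}  FIRST[B]={b,c,d}  FIRST[C]={c}

Compute FOLLOW by fixpoint:
FOLLOW(S) := {$}
iter 1:
  A→A d c: FOLLOW(A) ⊇ FIRST(d) = {d}; new: +{d}
  B→A a c: FOLLOW(A) ⊇ FIRST(a) = {a}; new: +{a}
  B→C S: FOLLOW(C) ⊇ FIRST(S) = {a,b,c,d}; new: +{a,b,c,d}
  S→C C: FOLLOW(C) ⊇ FOLLOW(S) ⊇ {$}; new: +{$}
  S→a A: FOLLOW(A) ⊇ FOLLOW(S) ⊇ {$}; new: +{$}
  S→b B: FOLLOW(B) ⊇ FOLLOW(S) ⊇ {$}; new: +{$}
  S: {$}  A: {$,a,d}  B: {$}  C: {$,a,b,c,d}
iter 2: (stable)
  S: {$}  A: {$,a,d}  B: {$}  C: {$,a,b,c,d}

FOLLOW(A) = ["$", "a", "d"]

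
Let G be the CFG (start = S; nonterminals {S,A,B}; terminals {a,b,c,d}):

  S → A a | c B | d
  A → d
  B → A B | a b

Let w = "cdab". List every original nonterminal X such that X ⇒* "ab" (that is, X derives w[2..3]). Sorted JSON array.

CNF form of G:
  S -> A T0 | T2 B | d
  A -> d
  B -> A B | T0 T1
  T0 -> a
  T1 -> b
  T2 -> c

Fill CYK table bottom-up, restricted to cells inside w[2..3]:
  T[2,2] 'a' = {T0}  orig:{}
  T[3,3] 'b' = {T1}  orig:{}
  T[2,3] 'ab' = {B}

Original NTs in T[2,3] deriving "ab": ["B"]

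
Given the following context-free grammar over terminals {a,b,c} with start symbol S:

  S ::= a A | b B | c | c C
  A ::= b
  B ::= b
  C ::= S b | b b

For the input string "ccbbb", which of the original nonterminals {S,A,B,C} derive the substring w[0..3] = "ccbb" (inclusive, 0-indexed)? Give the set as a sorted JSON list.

Convert to CNF:
  S -> T0 B | T1 A | T2 C | c
  A -> b
  B -> b
  C -> S T0 | T0 T0
  T0 -> b
  T1 -> a
  T2 -> c

Fill CYK table bottom-up — only the sub-triangle for w[0..3]:
  cell(0,0) c: {S,T2}  orig:{S}
  cell(1,1) c: {S,T2}  orig:{S}
  cell(2,2) b: {A,B,T0}  orig:{A,B}
  cell(3,3) b: {A,B,T0}  orig:{A,B}
  cell(0,1) cc: ∅
  cell(1,2) cb: {C}
  cell(2,3) bb: {C,S}
  cell(0,2) ccb: {S}
  cell(1,3) cbb: {S}
  cell(0,3) ccbb: {C}

Original NTs in T[0,3] deriving "ccbb": ["C"]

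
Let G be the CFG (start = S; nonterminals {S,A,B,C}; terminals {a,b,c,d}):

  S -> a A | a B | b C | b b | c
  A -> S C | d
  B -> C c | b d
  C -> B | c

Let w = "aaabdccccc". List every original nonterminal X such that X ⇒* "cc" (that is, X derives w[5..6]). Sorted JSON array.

CNF form of G:
  S -> T1 C | T1 T1 | T3 A | T3 B | c
  A -> S C | d
  B -> C T0 | T1 T2
  C -> C T0 | T1 T2 | c
  T0 -> c
  T1 -> b
  T2 -> d
  T3 -> a

Fill CYK table bottom-up (cells [i..j] with 5 ≤ i ≤ j ≤ 6 only):
  cell(5,5) c: {C,S,T0}  orig:{C,S}
  cell(6,6) c: {C,S,T0}  orig:{C,S}
  cell(5,6) cc: {A,B,C}

Original NTs in T[5,6] deriving "cc": ["A", "B", "C"]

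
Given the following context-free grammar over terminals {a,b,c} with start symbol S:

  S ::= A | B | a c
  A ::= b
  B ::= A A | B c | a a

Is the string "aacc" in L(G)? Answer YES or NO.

Convert to CNF:
  S -> A A | B T0 | T1 T0 | T1 T1 | b
  A -> b
  B -> A A | B T0 | T1 T1
  T0 -> c
  T1 -> a

Fill CYK table bottom-up:
  cell(0,0) a: {T1}  orig:{}
  cell(1,1) a: {T1}  orig:{}
  cell(2,2) c: {T0}  orig:{}
  cell(3,3) c: {T0}  orig:{}
  cell(0,1) aa: {B,S}
  cell(1,2) ac: {S}
  cell(2,3) cc: ∅
  cell(0,2) aac: {B,S}
  cell(1,3) acc: ∅
  cell(0,3) aacc: {B,S}

S ∈ T[0,3] ⇒ YES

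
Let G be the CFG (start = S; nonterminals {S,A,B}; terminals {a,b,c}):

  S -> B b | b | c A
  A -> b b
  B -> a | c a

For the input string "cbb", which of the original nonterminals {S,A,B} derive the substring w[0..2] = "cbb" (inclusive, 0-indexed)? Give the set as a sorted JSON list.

CNF form of G:
  S -> B T0 | T1 A | b
  A -> T0 T0
  B -> T1 T2 | a
  T0 -> b
  T1 -> c
  T2 -> a

Fill CYK table bottom-up — only the sub-triangle for w[0..2]:
  cell(0,0) c: {T1}  orig:{}
  cell(1,1) b: {S,T0}  orig:{S}
  cell(2,2) b: {S,T0}  orig:{S}
  cell(0,1) cb: ∅
  cell(1,2) bb: {A}
  cell(0,2) cbb: {S}

Original NTs in T[0,2] deriving "cbb": ["S"]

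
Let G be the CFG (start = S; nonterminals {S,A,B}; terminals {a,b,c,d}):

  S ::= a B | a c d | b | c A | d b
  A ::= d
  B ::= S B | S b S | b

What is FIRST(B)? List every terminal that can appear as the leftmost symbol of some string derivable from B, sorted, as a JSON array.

FIRST sets, iterate to fixpoint:
pass 1:
  A via A→d: +{d}
  B via B→b: +{b}
  S via S→a B: +{a}
  S via S→b: +{b}
  S via S→c A: +{c}
  S via S→d b: +{d}
  FIRST[S]={a,b,c,d}  FIRST[A]={d}  FIRST[B]={b}
pass 2:
  B via B→S B: +{a,c,d}
  FIRST[S]={a,b,c,d}  FIRST[A]={d}  FIRST[B]={a,b,c,d}
pass 3: (stable)
  FIRST[S]={a,b,c,d}  FIRST[A]={d}  FIRST[B]={a,b,c,d}

FIRST(B) = ["a", "b", "c", "d"]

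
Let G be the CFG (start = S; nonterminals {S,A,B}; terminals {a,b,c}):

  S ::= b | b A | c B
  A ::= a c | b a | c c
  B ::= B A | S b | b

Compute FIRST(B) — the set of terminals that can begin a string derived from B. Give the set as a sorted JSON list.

FIRST iteration:
iter 1:
  A via A→a c: +{a}
  A via A→b a: +{b}
  A via A→c c: +{c}
  B via B→b: +{b}
  S via S→b: +{b}
  S via S→c B: +{c}
  S: {b,c}  A: {a,b,c}  B: {b}
iter 2:
  B via B→S b: +{c}
  S: {b,c}  A: {a,b,c}  B: {b,c}
iter 3: — fixpoint
  S: {b,c}  A: {a,b,c}  B: {b,c}

FIRST(B) = ["b", "c"]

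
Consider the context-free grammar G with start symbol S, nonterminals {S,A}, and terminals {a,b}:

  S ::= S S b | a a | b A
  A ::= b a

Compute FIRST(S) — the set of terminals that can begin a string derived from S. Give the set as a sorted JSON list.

Compute FIRST by fixpoint:
[1]
  A via A→b a: +{b}
  S via S→a a: +{a}
  S via S→b A: +{b}
  FIRST[S]={a,b}  FIRST[A]={b}
[2] done
  FIRST[S]={a,b}  FIRST[A]={b}

FIRST(S) = ["a", "b"]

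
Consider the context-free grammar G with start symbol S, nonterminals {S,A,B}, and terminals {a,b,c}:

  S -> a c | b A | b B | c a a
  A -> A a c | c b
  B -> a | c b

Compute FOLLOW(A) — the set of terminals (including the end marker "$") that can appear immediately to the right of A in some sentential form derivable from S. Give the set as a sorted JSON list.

FIRST iteration:
pass 1:
  A via A→c b: +{c}
  B via B→a: +{a}
  B via B→c b: +{c}
  S via S→a c: +{a}
  S via S→b A: +{b}
  S via S→c a a: +{c}
  FIRST[S]={a,b,c}  FIRST[A]={c}  FIRST[B]={a,c}
pass 2: (no change)
  FIRST[S]={a,b,c}  FIRST[A]={c}  FIRST[B]={a,c}

Compute FOLLOW by fixpoint:
initialize: $ ∈ FOLLOW(S)
[1]
  A→A a c: FOLLOW(A) ⊇ FIRST(a) = {a}; new: +{a}
  S→b A: FOLLOW(A) ⊇ FOLLOW(S) ⊇ {$}; new: +{$}
  S→b B: FOLLOW(B) ⊇ FOLLOW(S) ⊇ {$}; new: +{$}
  FOLLOW(S)={$}  FOLLOW(A)={$,a}  FOLLOW(B)={$}
[2] — fixpoint
  FOLLOW(S)={$}  FOLLOW(A)={$,a}  FOLLOW(B)={$}

FOLLOW(A) = ["$", "a"]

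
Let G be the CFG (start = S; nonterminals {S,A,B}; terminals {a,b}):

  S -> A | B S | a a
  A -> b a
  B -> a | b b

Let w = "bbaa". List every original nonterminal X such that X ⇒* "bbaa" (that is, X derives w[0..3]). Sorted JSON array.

Convert to CNF:
  S -> B S | T0 T1 | T1 T1
  A -> T0 T1
  B -> T0 T0 | a
  T0 -> b
  T1 -> a

CYK table (by increasing span), restricted to cells inside w[0..3]:
  cell(0,0) b: {T0}  orig:{}
  cell(1,1) b: {T0}  orig:{}
  cell(2,2) a: {B,T1}  orig:{B}
  cell(3,3) a: {B,T1}  orig:{B}
  cell(0,1) bb: {B}
  cell(1,2) ba: {A,S}
  cell(2,3) aa: {S}
  cell(0,2) bba: ∅
  cell(1,3) baa: ∅
  cell(0,3) bbaa: {S}

Original NTs in T[0,3] deriving "bbaa": ["S"]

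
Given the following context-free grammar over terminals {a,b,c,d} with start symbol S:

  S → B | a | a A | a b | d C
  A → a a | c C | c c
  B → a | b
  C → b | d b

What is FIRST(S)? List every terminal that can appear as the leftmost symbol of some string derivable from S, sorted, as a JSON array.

Compute FIRST by fixpoint:
[1]
  A via A→a a: +{a}
  A via A→c C: +{c}
  B via B→a: +{a}
  B via B→b: +{b}
  C via C→b: +{b}
  C via C→d b: +{d}
  S via S→B: +{a,b}
  S via S→d C: +{d}
  FIRST[S]={a,b,d}  FIRST[A]={a,c}  FIRST[B]={a,b}  FIRST[C]={b,d}
[2] (stable)
  FIRST[S]={a,b,d}  FIRST[A]={a,c}  FIRST[B]={a,b}  FIRST[C]={b,d}

FIRST(S) = ["a", "b", "d"]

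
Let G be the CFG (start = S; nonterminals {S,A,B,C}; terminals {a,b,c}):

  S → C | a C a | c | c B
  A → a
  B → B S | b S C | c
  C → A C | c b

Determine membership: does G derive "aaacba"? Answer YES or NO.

Convert to CNF:
  S -> A C | T1 B | T1 T0 | T2 X4 | c
  A -> a
  B -> B S | T0 X3 | c
  C -> A C | T1 T0
  T0 -> b
  T1 -> c
  T2 -> a
  X3 -> S C
  X4 -> C T2

Fill CYK table bottom-up:
  cell(0,0) a: {A,T2}  orig:{A}
  cell(1,1) a: {A,T2}  orig:{A}
  cell(2,2) a: {A,T2}  orig:{A}
  cell(3,3) c: {B,S,T1}  orig:{B,S}
  cell(4,4) b: {T0}  orig:{}
  cell(5,5) a: {A,T2}  orig:{A}
  cell(0,1) aa: ∅
  cell(1,2) aa: ∅
  cell(2,3) ac: ∅
  cell(3,4) cb: {C,S}
  cell(4,5) ba: ∅
  cell(0,2) aaa: ∅
  cell(1,3) aac: ∅
  cell(2,4) acb: {C,S}
  cell(3,5) cba: {X4}  orig:{}
  cell(0,3) aaac: ∅
  cell(1,4) aacb: {C,S}
  cell(2,5) acba: {S,X4}  orig:{S}
  cell(0,4) aaacb: {C,S}
  cell(1,5) aacba: {S,X4}  orig:{S}
  cell(0,5) aaacba: {S,X4}  orig:{S}

S ∈ T[0,5] ⇒ YES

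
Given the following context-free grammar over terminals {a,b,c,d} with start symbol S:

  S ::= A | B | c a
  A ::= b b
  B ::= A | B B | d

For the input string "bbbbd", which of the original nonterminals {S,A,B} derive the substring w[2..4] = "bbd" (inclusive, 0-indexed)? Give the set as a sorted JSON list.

Convert to CNF:
  S -> B B | T0 T0 | T1 T2 | d
  A -> T0 T0
  B -> B B | T0 T0 | d
  T0 -> b
  T1 -> c
  T2 -> a

CYK table (by increasing span), restricted to cells inside w[2..4]:
  [2..2]={T0}  "b"  orig:{}
  [3..3]={T0}  "b"  orig:{}
  [4..4]={B,S}  "d"
  [2..3]={A,B,S}  "bb"
  [3..4]=∅  "bd"
  [2..4]={B,S}  "bbd"

Original NTs in T[2,4] deriving "bbd": ["B", "S"]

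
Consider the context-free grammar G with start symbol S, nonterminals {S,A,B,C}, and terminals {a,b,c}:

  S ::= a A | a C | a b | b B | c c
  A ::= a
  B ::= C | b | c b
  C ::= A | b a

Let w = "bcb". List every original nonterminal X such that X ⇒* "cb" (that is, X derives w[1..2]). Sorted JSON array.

CNF form of G:
  S -> T0 B | T1 A | T1 C | T1 T0 | T2 T2
  A -> a
  B -> T0 T1 | T2 T0 | a | b
  C -> T0 T1 | a
  T0 -> b
  T1 -> a
  T2 -> c

Fill CYK table bottom-up (cells [i..j] with 1 ≤ i ≤ j ≤ 2 only):
  cell(1,1) c: {T2}  orig:{}
  cell(2,2) b: {B,T0}  orig:{B}
  cell(1,2) cb: {B}

Original NTs in T[1,2] deriving "cb": ["B"]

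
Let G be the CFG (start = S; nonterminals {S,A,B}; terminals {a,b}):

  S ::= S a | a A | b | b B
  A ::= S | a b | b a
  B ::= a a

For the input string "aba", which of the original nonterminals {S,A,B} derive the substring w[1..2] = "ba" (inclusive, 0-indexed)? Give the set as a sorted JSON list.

Convert to CNF:
  S -> S T0 | T0 A | T1 B | b
  A -> S T0 | T0 A | T0 T1 | T1 B | T1 T0 | b
  B -> T0 T0
  T0 -> a
  T1 -> b

CYK table (by increasing span), restricted to cells inside w[1..2]:
  cell(1,1) b: {A,S,T1}  orig:{A,S}
  cell(2,2) a: {T0}  orig:{}
  cell(1,2) ba: {A,S}

Original NTs in T[1,2] deriving "ba": ["A", "S"]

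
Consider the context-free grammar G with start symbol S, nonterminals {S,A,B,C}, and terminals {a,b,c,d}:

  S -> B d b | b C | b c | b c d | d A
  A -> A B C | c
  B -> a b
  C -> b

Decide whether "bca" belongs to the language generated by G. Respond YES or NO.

CNF form of G:
  S -> B X5 | T1 C | T1 T3 | T1 X6 | T2 A
  A -> A X4 | c
  B -> T0 T1
  C -> b
  T0 -> a
  T1 -> b
  T2 -> d
  T3 -> c
  X4 -> B C
  X5 -> T2 T1
  X6 -> T3 T2

Fill CYK table bottom-up:
  cell(0,0) b: {C,T1}  orig:{C}
  cell(1,1) c: {A,T3}  orig:{A}
  cell(2,2) a: {T0}  orig:{}
  cell(0,1) bc: {S}
  cell(1,2) ca: ∅
  cell(0,2) bca: ∅

S ∉ T[0,2] ⇒ NO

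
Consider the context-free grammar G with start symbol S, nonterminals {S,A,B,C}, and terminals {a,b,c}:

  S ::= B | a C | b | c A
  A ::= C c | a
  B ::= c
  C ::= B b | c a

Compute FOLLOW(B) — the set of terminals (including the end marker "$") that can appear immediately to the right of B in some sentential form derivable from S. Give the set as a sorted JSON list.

FIRST iteration:
pass 1:
  A via A→a: +{a}
  B via B→c: +{c}
  C via C→B b: +{c}
  S via S→B: +{c}
  S via S→a C: +{a}
  S via S→b: +{b}
  S: {a,b,c}  A: {a}  B: {c}  C: {c}
pass 2:
  A via A→C c: +{c}
  S: {a,b,c}  A: {a,c}  B: {c}  C: {c}
pass 3: (stable)
  S: {a,b,c}  A: {a,c}  B: {c}  C: {c}

FOLLOW sets:
initialize: $ ∈ FOLLOW(S)
round 1:
  A→C c: FOLLOW(C) ⊇ FIRST(c) = {c}; new: +{c}
  C→B b: FOLLOW(B) ⊇ FIRST(b) = {b}; new: +{b}
  S→B: FOLLOW(B) ⊇ FOLLOW(S) ⊇ {$}; new: +{$}
  S→a C: FOLLOW(C) ⊇ FOLLOW(S) ⊇ {$}; new: +{$}
  S→c A: FOLLOW(A) ⊇ FOLLOW(S) ⊇ {$}; new: +{$}
  FOLLOW[S]={$}  FOLLOW[A]={$}  FOLLOW[B]={$,b}  FOLLOW[C]={$,c}
round 2: (stable)
  FOLLOW[S]={$}  FOLLOW[A]={$}  FOLLOW[B]={$,b}  FOLLOW[C]={$,c}

FOLLOW(B) = ["$", "b"]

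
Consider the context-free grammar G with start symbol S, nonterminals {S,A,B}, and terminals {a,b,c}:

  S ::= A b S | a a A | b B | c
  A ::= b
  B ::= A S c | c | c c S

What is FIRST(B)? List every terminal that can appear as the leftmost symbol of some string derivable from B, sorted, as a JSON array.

FIRST sets, iterate to fixpoint:
iter 1:
  A via A→b: +{b}
  B via B→A S c: +{b}
  B via B→c: +{c}
  S via S→A b S: +{b}
  S via S→a a A: +{a}
  S via S→c: +{c}
  FIRST[S]={a,b,c}  FIRST[A]={b}  FIRST[B]={b,c}
iter 2: (no change)
  FIRST[S]={a,b,c}  FIRST[A]={b}  FIRST[B]={b,c}

FIRST(B) = ["b", "c"]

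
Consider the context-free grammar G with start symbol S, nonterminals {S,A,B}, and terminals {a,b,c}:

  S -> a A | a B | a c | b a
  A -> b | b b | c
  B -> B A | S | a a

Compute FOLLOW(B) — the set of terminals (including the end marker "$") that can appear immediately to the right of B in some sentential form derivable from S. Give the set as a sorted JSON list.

FIRST iteration:
round 1:
  A via A→b: +{b}
  A via A→c: +{c}
  B via B→a a: +{a}
  S via S→a A: +{a}
  S via S→b a: +{b}
  S: {a,b}  A: {b,c}  B: {a}
round 2:
  B via B→S: +{b}
  S: {a,b}  A: {b,c}  B: {a,b}
round 3: done
  S: {a,b}  A: {b,c}  B: {a,b}

FOLLOW iteration:
FOLLOW(S) := {$}
round 1:
  B→B A: FOLLOW(B) ⊇ FIRST(A) = {b,c}; new: +{b,c}
  B→B A: FOLLOW(A) ⊇ FOLLOW(B) ⊇ {b,c}; new: +{b,c}
  B→S: FOLLOW(S) ⊇ FOLLOW(B) ⊇ {b,c}; new: +{b,c}
  S→a A: FOLLOW(A) ⊇ FOLLOW(S) ⊇ {$,b,c}; new: +{$}
  S→a B: FOLLOW(B) ⊇ FOLLOW(S) ⊇ {$,b,c}; new: +{$}
  FOLLOW[S]={$,b,c}  FOLLOW[A]={$,b,c}  FOLLOW[B]={$,b,c}
round 2: (no change)
  FOLLOW[S]={$,b,c}  FOLLOW[A]={$,b,c}  FOLLOW[B]={$,b,c}

FOLLOW(B) = ["$", "b", "c"]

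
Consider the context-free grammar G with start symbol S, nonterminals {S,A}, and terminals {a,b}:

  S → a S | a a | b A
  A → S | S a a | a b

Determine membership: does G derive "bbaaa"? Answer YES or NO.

Convert to CNF:
  S -> T0 S | T0 T0 | T1 A
  A -> S X2 | T0 S | T0 T0 | T0 T1 | T1 A
  T0 -> a
  T1 -> b
  X2 -> T0 T0

CYK fill:
  T[0,0] 'b' = {T1}  orig:{}
  T[1,1] 'b' = {T1}  orig:{}
  T[2,2] 'a' = {T0}  orig:{}
  T[3,3] 'a' = {T0}  orig:{}
  T[4,4] 'a' = {T0}  orig:{}
  T[0,1] 'bb' = ∅
  T[1,2] 'ba' = ∅
  T[2,3] 'aa' = {A,S,X2}  orig:{A,S}
  T[3,4] 'aa' = {A,S,X2}  orig:{A,S}
  T[0,2] 'bba' = ∅
  T[1,3] 'baa' = {A,S}
  T[2,4] 'aaa' = {A,S}
  T[0,3] 'bbaa' = {A,S}
  T[1,4] 'baaa' = {A,S}
  T[0,4] 'bbaaa' = {A,S}

S ∈ T[0,4] ⇒ YES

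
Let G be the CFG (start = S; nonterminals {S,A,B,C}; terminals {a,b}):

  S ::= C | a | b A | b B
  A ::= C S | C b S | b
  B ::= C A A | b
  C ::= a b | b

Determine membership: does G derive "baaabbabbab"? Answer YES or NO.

CNF form of G:
  S -> T0 A | T0 B | T1 T0 | a | b
  A -> C S | C X2 | b
  B -> C X3 | b
  C -> T1 T0 | b
  T0 -> b
  T1 -> a
  X2 -> T0 S
  X3 -> A A

CYK table (by increasing span):
  T[0,0] 'b' = {A,B,C,S,T0}  orig:{A,B,C,S}
  T[1,1] 'a' = {S,T1}  orig:{S}
  T[2,2] 'a' = {S,T1}  orig:{S}
  T[3,3] 'a' = {S,T1}  orig:{S}
  T[4,4] 'b' = {A,B,C,S,T0}  orig:{A,B,C,S}
  T[5,5] 'b' = {A,B,C,S,T0}  orig:{A,B,C,S}
  T[6,6] 'a' = {S,T1}  orig:{S}
  T[7,7] 'b' = {A,B,C,S,T0}  orig:{A,B,C,S}
  T[8,8] 'b' = {A,B,C,S,T0}  orig:{A,B,C,S}
  T[9,9] 'a' = {S,T1}  orig:{S}
  T[10,10] 'b' = {A,B,C,S,T0}  orig:{A,B,C,S}
  T[0,1] 'ba' = {A,X2}  orig:{A}
  T[1,2] 'aa' = ∅
  T[2,3] 'aa' = ∅
  T[3,4] 'ab' = {C,S}
  T[4,5] 'bb' = {A,S,X2,X3}  orig:{A,S}
  T[5,6] 'ba' = {A,X2}  orig:{A}
  T[6,7] 'ab' = {C,S}
  T[7,8] 'bb' = {A,S,X2,X3}  orig:{A,S}
  T[8,9] 'ba' = {A,X2}  orig:{A}
  T[9,10] 'ab' = {C,S}
  T[0,2] 'baa' = ∅
  T[1,3] 'aaa' = ∅
  T[2,4] 'aab' = ∅
  T[3,5] 'abb' = {A}
  T[4,6] 'bba' = {A,S,X3}  orig:{A,S}
  T[5,7] 'bab' = {A,X2,X3}  orig:{A}
  T[6,8] 'abb' = {A}
  T[7,9] 'bba' = {A,S,X3}  orig:{A,S}
  T[8,10] 'bab' = {A,X2,X3}  orig:{A}
  T[0,3] 'baaa' = ∅
  T[1,4] 'aaab' = ∅
  T[2,5] 'aabb' = ∅
  T[3,6] 'abba' = {A}
  T[4,7] 'bbab' = {A,B,S,X3}  orig:{A,B,S}
  T[5,8] 'babb' = {S,X3}  orig:{S}
  T[6,9] 'abba' = {A}
  T[7,10] 'bbab' = {A,B,S,X3}  orig:{A,B,S}
  T[0,4] 'baaab' = ∅
  T[1,5] 'aaabb' = ∅
  T[2,6] 'aabba' = ∅
  T[3,7] 'abbab' = {A,B,X3}  orig:{A,B}
  T[4,8] 'bbabb' = {A,B,X2,X3}  orig:{A,B}
  T[5,9] 'babba' = {S,X3}  orig:{S}
  T[6,10] 'abbab' = {A,B,X3}  orig:{A,B}
  T[0,5] 'baaabb' = ∅
  T[1,6] 'aaabba' = ∅
  T[2,7] 'aabbab' = ∅
  T[3,8] 'abbabb' = {A,B,X3}  orig:{A,B}
  T[4,9] 'bbabba' = {A,B,X2,X3}  orig:{A,B}
  T[5,10] 'babbab' = {B,S,X3}  orig:{B,S}
  T[0,6] 'baaabba' = ∅
  T[1,7] 'aaabbab' = ∅
  T[2,8] 'aabbabb' = ∅
  T[3,9] 'abbabba' = {A,B,X3}  orig:{A,B}
  T[4,10] 'bbabbab' = {A,B,S,X2,X3}  orig:{A,B,S}
  T[0,7] 'baaabbab' = ∅
  T[1,8] 'aaabbabb' = ∅
  T[2,9] 'aabbabba' = ∅
  T[3,10] 'abbabbab' = {A,B,X3}  orig:{A,B}
  T[0,8] 'baaabbabb' = ∅
  T[1,9] 'aaabbabba' = ∅
  T[2,10] 'aabbabbab' = ∅
  T[0,9] 'baaabbabba' = ∅
  T[1,10] 'aaabbabbab' = ∅
  T[0,10] 'baaabbabbab' = ∅

S ∉ T[0,10] ⇒ NO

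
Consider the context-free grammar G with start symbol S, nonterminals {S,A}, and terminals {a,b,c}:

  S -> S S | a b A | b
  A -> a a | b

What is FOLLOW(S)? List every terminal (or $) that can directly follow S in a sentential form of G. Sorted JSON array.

FIRST sets, iterate to fixpoint:
pass 1:
  A via A→a a: +{a}
  A via A→b: +{b}
  S via S→a b A: +{a}
  S via S→b: +{b}
  FIRST(S)={a,b}  FIRST(A)={a,b}
pass 2: — fixpoint
  FIRST(S)={a,b}  FIRST(A)={a,b}

Compute FOLLOW by fixpoint:
initialize: $ ∈ FOLLOW(S)
pass 1:
  S→S S: FOLLOW(S) ⊇ FIRST(S) = {a,b}; new: +{a,b}
  S→a b A: FOLLOW(A) ⊇ FOLLOW(S) ⊇ {$,a,b}; new: +{$,a,b}
  S: {$,a,b}  A: {$,a,b}
pass 2: (no change)
  S: {$,a,b}  A: {$,a,b}

FOLLOW(S) = ["$", "a", "b"]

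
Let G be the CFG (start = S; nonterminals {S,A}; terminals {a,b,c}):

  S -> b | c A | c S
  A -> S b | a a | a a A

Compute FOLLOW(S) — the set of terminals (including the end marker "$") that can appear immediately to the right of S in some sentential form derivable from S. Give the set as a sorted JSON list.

Compute FIRST by fixpoint:
iter 1:
  A via A→a a: +{a}
  S via S→b: +{b}
  S via S→c A: +{c}
  FIRST(S)={b,c}  FIRST(A)={a}
iter 2:
  A via A→S b: +{b,c}
  FIRST(S)={b,c}  FIRST(A)={a,b,c}
iter 3: (stable)
  FIRST(S)={b,c}  FIRST(A)={a,b,c}

Compute FOLLOW by fixpoint:
initialize: $ ∈ FOLLOW(S)
iter 1:
  A→S b: FOLLOW(S) ⊇ FIRST(b) = {b}; new: +{b}
  S→c A: FOLLOW(A) ⊇ FOLLOW(S) ⊇ {$,b}; new: +{$,b}
  S: {$,b}  A: {$,b}
iter 2: done
  S: {$,b}  A: {$,b}

FOLLOW(S) = ["$", "b"]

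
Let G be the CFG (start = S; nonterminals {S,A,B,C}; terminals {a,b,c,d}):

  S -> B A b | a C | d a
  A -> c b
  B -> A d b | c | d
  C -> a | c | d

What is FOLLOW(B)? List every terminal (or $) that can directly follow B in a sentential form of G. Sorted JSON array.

FIRST sets, iterate to fixpoint:
round 1:
  A via A→c b: +{c}
  B via B→A d b: +{c}
  B via B→d: +{d}
  C via C→a: +{a}
  C via C→c: +{c}
  C via C→d: +{d}
  S via S→B A b: +{c,d}
  S via S→a C: +{a}
  S: {a,c,d}  A: {c}  B: {c,d}  C: {a,c,d}
round 2: (stable)
  S: {a,c,d}  A: {c}  B: {c,d}  C: {a,c,d}

Compute FOLLOW by fixpoint:
seed FOLLOW(S) with $
pass 1:
  B→A d b: FOLLOW(A) ⊇ FIRST(d) = {d}; new: +{d}
  S→B A b: FOLLOW(B) ⊇ FIRST(A) = {c}; new: +{c}
  S→B A b: FOLLOW(A) ⊇ FIRST(b) = {b}; new: +{b}
  S→a C: FOLLOW(C) ⊇ FOLLOW(S) ⊇ {$}; new: +{$}
  FOLLOW[S]={$}  FOLLOW[A]={b,d}  FOLLOW[B]={c}  FOLLOW[C]={$}
pass 2: (no change)
  FOLLOW[S]={$}  FOLLOW[A]={b,d}  FOLLOW[B]={c}  FOLLOW[C]={$}

FOLLOW(B) = ["c"]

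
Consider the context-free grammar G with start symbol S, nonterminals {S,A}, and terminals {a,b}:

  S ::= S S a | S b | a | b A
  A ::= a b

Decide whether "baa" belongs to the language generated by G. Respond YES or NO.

CNF form of G:
  S -> S T1 | S X2 | T1 A | a
  A -> T0 T1
  T0 -> a
  T1 -> b
  X2 -> S T0

Fill CYK table bottom-up:
  [0..0]={T1}  "b"  orig:{}
  [1..1]={S,T0}  "a"  orig:{S}
  [2..2]={S,T0}  "a"  orig:{S}
  [0..1]=∅  "ba"
  [1..2]={X2}  "aa"  orig:{}
  [0..2]=∅  "baa"

S ∉ T[0,2] ⇒ NO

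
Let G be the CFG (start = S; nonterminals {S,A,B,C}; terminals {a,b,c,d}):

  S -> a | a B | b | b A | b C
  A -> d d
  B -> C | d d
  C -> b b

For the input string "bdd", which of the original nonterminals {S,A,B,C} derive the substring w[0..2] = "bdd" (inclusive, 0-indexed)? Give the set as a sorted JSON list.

CNF form of G:
  S -> T1 A | T1 C | T2 B | a | b
  A -> T0 T0
  B -> T0 T0 | T1 T1
  C -> T1 T1
  T0 -> d
  T1 -> b
  T2 -> a

CYK fill, restricted to cells inside w[0..2]:
  T[0,0] 'b' = {S,T1}  orig:{S}
  T[1,1] 'd' = {T0}  orig:{}
  T[2,2] 'd' = {T0}  orig:{}
  T[0,1] 'bd' = ∅
  T[1,2] 'dd' = {A,B}
  T[0,2] 'bdd' = {S}

Original NTs in T[0,2] deriving "bdd": ["S"]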